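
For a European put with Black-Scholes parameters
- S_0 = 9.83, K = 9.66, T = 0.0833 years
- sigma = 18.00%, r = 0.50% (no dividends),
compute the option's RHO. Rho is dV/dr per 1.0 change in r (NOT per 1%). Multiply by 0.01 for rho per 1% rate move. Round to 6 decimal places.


d1 = 0.3697945667; d2 = 0.3178434358
phi(d1) = 0.3725766301; exp(-qT) = 1.0000000000; exp(-rT) = 0.9995835867
N(-d2) = 0.3753018504
Rho = -K*T*exp(-rT)*N(-d2) = -9.6600 * 0.0833 * 0.9995835867 * 0.3753018504 = -0.301871

Answer: Rho = -0.301871


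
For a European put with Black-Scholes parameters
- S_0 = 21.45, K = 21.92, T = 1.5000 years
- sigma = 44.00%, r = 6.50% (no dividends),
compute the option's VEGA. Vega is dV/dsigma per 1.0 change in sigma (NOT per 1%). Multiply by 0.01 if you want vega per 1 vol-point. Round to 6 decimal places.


Answer: Vega = 9.635044

Derivation:
d1 = 0.4101506965; d2 = -0.1287370469
phi(d1) = 0.3667589972; exp(-qT) = 1.0000000000; exp(-rT) = 0.9071023416
Vega = S * exp(-qT) * phi(d1) * sqrt(T) = 21.4500 * 1.0000000000 * 0.3667589972 * 1.2247448714 = 9.635044


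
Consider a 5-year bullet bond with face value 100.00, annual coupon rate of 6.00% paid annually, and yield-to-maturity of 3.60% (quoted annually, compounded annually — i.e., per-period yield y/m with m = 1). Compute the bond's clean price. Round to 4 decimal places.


Answer: Price = 110.8055

Derivation:
Coupon per period c = face * coupon_rate / m = 6.000000
Periods per year m = 1; per-period yield y/m = 0.036000
Number of cashflows N = 5
Cashflows (t years, CF_t, discount factor 1/(1+y/m)^(m*t), PV):
  t = 1.0000: CF_t = 6.000000, DF = 0.965251, PV = 5.791506
  t = 2.0000: CF_t = 6.000000, DF = 0.931709, PV = 5.590257
  t = 3.0000: CF_t = 6.000000, DF = 0.899333, PV = 5.396001
  t = 4.0000: CF_t = 6.000000, DF = 0.868082, PV = 5.208495
  t = 5.0000: CF_t = 106.000000, DF = 0.837917, PV = 88.819247
Price P = sum_t PV_t = 110.805505


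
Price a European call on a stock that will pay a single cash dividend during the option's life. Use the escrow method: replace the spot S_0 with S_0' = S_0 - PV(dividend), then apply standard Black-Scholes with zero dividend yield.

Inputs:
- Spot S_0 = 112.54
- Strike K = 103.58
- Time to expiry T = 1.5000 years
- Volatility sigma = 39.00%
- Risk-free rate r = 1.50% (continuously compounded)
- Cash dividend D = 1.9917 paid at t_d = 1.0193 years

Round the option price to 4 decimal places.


PV(D) = D * exp(-r * t_d) = 1.9917 * 0.98482679 = 1.96147952
S_0' = S_0 - PV(D) = 112.5400 - 1.96147952 = 110.57852048
d1 = (ln(S_0'/K) + (r + sigma^2/2)*T) / (sigma*sqrt(T)) = 0.42281250
d2 = d1 - sigma*sqrt(T) = -0.05483800
exp(-rT) = 0.97775124
N(d1) = 0.66378397; N(d2) = 0.47813376
C = S_0' * N(d1) - K * exp(-rT) * N(d2) = 110.57852048 * 0.66378397 - 103.5800 * 0.97775124 * 0.47813376 = 24.9770

Answer: Price = 24.9770


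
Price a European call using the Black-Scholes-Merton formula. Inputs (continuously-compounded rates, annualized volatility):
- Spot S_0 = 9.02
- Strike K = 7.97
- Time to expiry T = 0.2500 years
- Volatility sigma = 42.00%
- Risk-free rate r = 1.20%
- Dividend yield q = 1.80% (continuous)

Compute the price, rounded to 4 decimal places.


Answer: Price = 1.3404

Derivation:
d1 = (ln(S/K) + (r - q + 0.5*sigma^2) * T) / (sigma * sqrt(T)) = 0.68718972
d2 = d1 - sigma * sqrt(T) = 0.47718972
exp(-rT) = 0.99700450; exp(-qT) = 0.99551011
C = S_0 * exp(-qT) * N(d1) - K * exp(-rT) * N(d2)
N(d1) = 0.75401841; N(d2) = 0.68338648
C = 9.0200 * 0.99551011 * 0.75401841 - 7.9700 * 0.99700450 * 0.68338648 = 1.3404


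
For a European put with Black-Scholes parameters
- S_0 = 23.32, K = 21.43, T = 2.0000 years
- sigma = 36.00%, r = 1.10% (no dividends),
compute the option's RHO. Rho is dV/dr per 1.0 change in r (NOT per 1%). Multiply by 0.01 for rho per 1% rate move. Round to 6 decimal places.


Answer: Rho = -21.721717

Derivation:
d1 = 0.4637826011; d2 = -0.0453342814
phi(d1) = 0.3582638031; exp(-qT) = 1.0000000000; exp(-rT) = 0.9782402351
N(-d2) = 0.5180795685
Rho = -K*T*exp(-rT)*N(-d2) = -21.4300 * 2.0000 * 0.9782402351 * 0.5180795685 = -21.721717


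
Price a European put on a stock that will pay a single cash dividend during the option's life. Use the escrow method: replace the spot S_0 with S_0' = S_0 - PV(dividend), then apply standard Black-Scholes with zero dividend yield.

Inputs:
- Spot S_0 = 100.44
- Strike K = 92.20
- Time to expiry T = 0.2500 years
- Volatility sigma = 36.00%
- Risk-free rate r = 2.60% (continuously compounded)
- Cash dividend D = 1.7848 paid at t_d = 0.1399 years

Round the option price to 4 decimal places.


Answer: Price = 3.8629

Derivation:
PV(D) = D * exp(-r * t_d) = 1.7848 * 0.99636921 = 1.77831976
S_0' = S_0 - PV(D) = 100.4400 - 1.77831976 = 98.66168024
d1 = (ln(S_0'/K) + (r + sigma^2/2)*T) / (sigma*sqrt(T)) = 0.50242498
d2 = d1 - sigma*sqrt(T) = 0.32242498
exp(-rT) = 0.99352108
N(-d1) = 0.30768431; N(-d2) = 0.37356538
P = K * exp(-rT) * N(-d2) - S_0' * N(-d1) = 92.2000 * 0.99352108 * 0.37356538 - 98.66168024 * 0.30768431 = 3.8629


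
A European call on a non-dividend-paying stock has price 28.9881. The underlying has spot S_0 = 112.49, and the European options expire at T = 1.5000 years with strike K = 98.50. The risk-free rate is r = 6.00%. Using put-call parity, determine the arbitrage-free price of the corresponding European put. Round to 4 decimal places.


Put-call parity: C - P = S_0 * exp(-qT) - K * exp(-rT).
S_0 * exp(-qT) = 112.4900 * 1.00000000 = 112.49000000
K * exp(-rT) = 98.5000 * 0.91393119 = 90.02222175
P = C - S*exp(-qT) + K*exp(-rT)
P = 28.9881 - 112.49000000 + 90.02222175 = 6.5203

Answer: Put price = 6.5203


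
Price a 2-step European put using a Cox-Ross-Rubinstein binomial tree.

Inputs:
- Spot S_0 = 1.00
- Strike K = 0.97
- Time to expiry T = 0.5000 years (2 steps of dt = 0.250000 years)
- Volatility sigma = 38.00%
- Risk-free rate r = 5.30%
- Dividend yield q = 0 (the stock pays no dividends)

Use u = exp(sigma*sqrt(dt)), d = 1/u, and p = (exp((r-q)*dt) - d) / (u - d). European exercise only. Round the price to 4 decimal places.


dt = T/N = 0.250000
u = exp(sigma*sqrt(dt)) = 1.209250; d = 1/u = 0.826959
p = (exp((r-q)*dt) - d) / (u - d) = 0.487533
Discount per step: exp(-r*dt) = 0.986837
Stock lattice S(k, i) with i counting down-moves:
  k=0: S(0,0) = 1.0000
  k=1: S(1,0) = 1.2092; S(1,1) = 0.8270
  k=2: S(2,0) = 1.4623; S(2,1) = 1.0000; S(2,2) = 0.6839
Terminal payoffs V(N, i) = max(K - S_T, 0):
  V(2,0) = 0.000000; V(2,1) = 0.000000; V(2,2) = 0.286139
Backward induction: V(k, i) = exp(-r*dt) * [p * V(k+1, i) + (1-p) * V(k+1, i+1)].
  V(1,0) = exp(-r*dt) * [p*0.000000 + (1-p)*0.000000] = 0.000000
  V(1,1) = exp(-r*dt) * [p*0.000000 + (1-p)*0.286139] = 0.144707
  V(0,0) = exp(-r*dt) * [p*0.000000 + (1-p)*0.144707] = 0.073181

Answer: Price = V(0,0) = 0.0732


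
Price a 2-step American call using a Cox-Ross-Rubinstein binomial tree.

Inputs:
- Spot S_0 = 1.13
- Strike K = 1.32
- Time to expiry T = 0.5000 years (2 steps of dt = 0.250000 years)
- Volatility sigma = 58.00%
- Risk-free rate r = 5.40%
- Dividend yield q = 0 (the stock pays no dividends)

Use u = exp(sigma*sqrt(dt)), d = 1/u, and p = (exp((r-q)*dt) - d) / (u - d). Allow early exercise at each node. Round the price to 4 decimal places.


dt = T/N = 0.250000
u = exp(sigma*sqrt(dt)) = 1.336427; d = 1/u = 0.748264
p = (exp((r-q)*dt) - d) / (u - d) = 0.451112
Discount per step: exp(-r*dt) = 0.986591
Stock lattice S(k, i) with i counting down-moves:
  k=0: S(0,0) = 1.1300
  k=1: S(1,0) = 1.5102; S(1,1) = 0.8455
  k=2: S(2,0) = 2.0182; S(2,1) = 1.1300; S(2,2) = 0.6327
Terminal payoffs V(N, i) = max(S_T - K, 0):
  V(2,0) = 0.698223; V(2,1) = 0.000000; V(2,2) = 0.000000
Backward induction: V(k, i) = exp(-r*dt) * [p * V(k+1, i) + (1-p) * V(k+1, i+1)]; then take max(V_cont, immediate exercise) for American.
  V(1,0) = exp(-r*dt) * [p*0.698223 + (1-p)*0.000000] = 0.310754; exercise = 0.190163; V(1,0) = max -> 0.310754
  V(1,1) = exp(-r*dt) * [p*0.000000 + (1-p)*0.000000] = 0.000000; exercise = 0.000000; V(1,1) = max -> 0.000000
  V(0,0) = exp(-r*dt) * [p*0.310754 + (1-p)*0.000000] = 0.138305; exercise = 0.000000; V(0,0) = max -> 0.138305

Answer: Price = V(0,0) = 0.1383


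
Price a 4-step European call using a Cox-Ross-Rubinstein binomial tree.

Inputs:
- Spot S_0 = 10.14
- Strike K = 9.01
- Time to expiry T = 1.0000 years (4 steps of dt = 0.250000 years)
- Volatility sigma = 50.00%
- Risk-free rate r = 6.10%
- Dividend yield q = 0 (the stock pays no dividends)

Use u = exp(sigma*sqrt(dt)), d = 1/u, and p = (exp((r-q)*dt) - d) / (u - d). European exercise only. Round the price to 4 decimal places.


dt = T/N = 0.250000
u = exp(sigma*sqrt(dt)) = 1.284025; d = 1/u = 0.778801
p = (exp((r-q)*dt) - d) / (u - d) = 0.468239
Discount per step: exp(-r*dt) = 0.984866
Stock lattice S(k, i) with i counting down-moves:
  k=0: S(0,0) = 10.1400
  k=1: S(1,0) = 13.0200; S(1,1) = 7.8970
  k=2: S(2,0) = 16.7180; S(2,1) = 10.1400; S(2,2) = 6.1502
  k=3: S(3,0) = 21.4664; S(3,1) = 13.0200; S(3,2) = 7.8970; S(3,3) = 4.7898
  k=4: S(4,0) = 27.5634; S(4,1) = 16.7180; S(4,2) = 10.1400; S(4,3) = 6.1502; S(4,4) = 3.7303
Terminal payoffs V(N, i) = max(S_T - K, 0):
  V(4,0) = 18.553378; V(4,1) = 7.708034; V(4,2) = 1.130000; V(4,3) = 0.000000; V(4,4) = 0.000000
Backward induction: V(k, i) = exp(-r*dt) * [p * V(k+1, i) + (1-p) * V(k+1, i+1)].
  V(3,0) = exp(-r*dt) * [p*18.553378 + (1-p)*7.708034] = 12.592740
  V(3,1) = exp(-r*dt) * [p*7.708034 + (1-p)*1.130000] = 4.146378
  V(3,2) = exp(-r*dt) * [p*1.130000 + (1-p)*0.000000] = 0.521103
  V(3,3) = exp(-r*dt) * [p*0.000000 + (1-p)*0.000000] = 0.000000
  V(2,0) = exp(-r*dt) * [p*12.592740 + (1-p)*4.146378] = 7.978690
  V(2,1) = exp(-r*dt) * [p*4.146378 + (1-p)*0.521103] = 2.185023
  V(2,2) = exp(-r*dt) * [p*0.521103 + (1-p)*0.000000] = 0.240308
  V(1,0) = exp(-r*dt) * [p*7.978690 + (1-p)*2.185023] = 4.823721
  V(1,1) = exp(-r*dt) * [p*2.185023 + (1-p)*0.240308] = 1.133482
  V(0,0) = exp(-r*dt) * [p*4.823721 + (1-p)*1.133482] = 2.818092

Answer: Price = V(0,0) = 2.8181


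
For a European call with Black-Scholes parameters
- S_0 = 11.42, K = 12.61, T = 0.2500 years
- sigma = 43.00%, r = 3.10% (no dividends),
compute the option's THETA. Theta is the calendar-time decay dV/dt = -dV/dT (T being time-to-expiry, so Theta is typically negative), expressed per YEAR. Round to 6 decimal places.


Answer: Theta = -1.978032

Derivation:
d1 = -0.3174950965; d2 = -0.5324950965
phi(d1) = 0.3793332770; exp(-qT) = 1.0000000000; exp(-rT) = 0.9922799538
Theta = -S*exp(-qT)*phi(d1)*sigma/(2*sqrt(T)) - r*K*exp(-rT)*N(d2) + q*S*exp(-qT)*N(d1)
N(d1) = 0.3754339798; N(d2) = 0.2971915685; sqrt(T) = 0.5000000000
Term 1 = -11.4200 * 1.0000000000 * 0.3793332770 * 0.4300 / (2 * 0.5000000000) = -1.8627539900
Term 2 = -0.0310 * 12.6100 * 0.9922799538 * 0.2971915685 = -0.1152782785
Term 3 = 0 (no dividend yield, q = 0)
Theta = -1.8627539900 + (-0.1152782785) + (0.0000000000) = -1.978032


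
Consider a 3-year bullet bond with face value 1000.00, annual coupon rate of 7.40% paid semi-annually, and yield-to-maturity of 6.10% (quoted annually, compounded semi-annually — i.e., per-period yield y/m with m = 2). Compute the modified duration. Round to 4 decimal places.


Coupon per period c = face * coupon_rate / m = 37.000000
Periods per year m = 2; per-period yield y/m = 0.030500
Number of cashflows N = 6
Cashflows (t years, CF_t, discount factor 1/(1+y/m)^(m*t), PV):
  t = 0.5000: CF_t = 37.000000, DF = 0.970403, PV = 35.904901
  t = 1.0000: CF_t = 37.000000, DF = 0.941681, PV = 34.842213
  t = 1.5000: CF_t = 37.000000, DF = 0.913810, PV = 33.810978
  t = 2.0000: CF_t = 37.000000, DF = 0.886764, PV = 32.810265
  t = 2.5000: CF_t = 37.000000, DF = 0.860518, PV = 31.839170
  t = 3.0000: CF_t = 1037.000000, DF = 0.835049, PV = 865.945939
Price P = sum_t PV_t = 1035.153466
First compute Macaulay numerator sum_t t * PV_t:
  t * PV_t at t = 0.5000: 17.952450
  t * PV_t at t = 1.0000: 34.842213
  t * PV_t at t = 1.5000: 50.716467
  t * PV_t at t = 2.0000: 65.620530
  t * PV_t at t = 2.5000: 79.597926
  t * PV_t at t = 3.0000: 2597.837816
Macaulay duration D = 2846.567403 / 1035.153466 = 2.749899
Modified duration = D / (1 + y/m) = 2.749899 / (1 + 0.030500) = 2.668509

Answer: Modified duration = 2.6685


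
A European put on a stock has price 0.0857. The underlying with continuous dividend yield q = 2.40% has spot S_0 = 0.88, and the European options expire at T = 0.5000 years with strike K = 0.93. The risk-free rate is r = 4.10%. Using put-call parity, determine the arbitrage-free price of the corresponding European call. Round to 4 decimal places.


Answer: Call price = 0.0441

Derivation:
Put-call parity: C - P = S_0 * exp(-qT) - K * exp(-rT).
S_0 * exp(-qT) = 0.8800 * 0.98807171 = 0.86950311
K * exp(-rT) = 0.9300 * 0.97970870 = 0.91112909
C = P + S*exp(-qT) - K*exp(-rT)
C = 0.0857 + 0.86950311 - 0.91112909 = 0.0441


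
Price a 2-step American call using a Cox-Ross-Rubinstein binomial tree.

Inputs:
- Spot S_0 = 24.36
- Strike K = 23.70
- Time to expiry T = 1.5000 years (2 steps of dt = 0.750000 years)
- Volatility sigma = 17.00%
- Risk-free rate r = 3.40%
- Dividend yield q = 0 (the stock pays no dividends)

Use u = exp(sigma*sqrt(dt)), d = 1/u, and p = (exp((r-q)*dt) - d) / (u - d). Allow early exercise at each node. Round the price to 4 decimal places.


dt = T/N = 0.750000
u = exp(sigma*sqrt(dt)) = 1.158614; d = 1/u = 0.863100
p = (exp((r-q)*dt) - d) / (u - d) = 0.550660
Discount per step: exp(-r*dt) = 0.974822
Stock lattice S(k, i) with i counting down-moves:
  k=0: S(0,0) = 24.3600
  k=1: S(1,0) = 28.2238; S(1,1) = 21.0251
  k=2: S(2,0) = 32.7005; S(2,1) = 24.3600; S(2,2) = 18.1468
Terminal payoffs V(N, i) = max(S_T - K, 0):
  V(2,0) = 9.000523; V(2,1) = 0.660000; V(2,2) = 0.000000
Backward induction: V(k, i) = exp(-r*dt) * [p * V(k+1, i) + (1-p) * V(k+1, i+1)]; then take max(V_cont, immediate exercise) for American.
  V(1,0) = exp(-r*dt) * [p*9.000523 + (1-p)*0.660000] = 5.120543; exercise = 4.523833; V(1,0) = max -> 5.120543
  V(1,1) = exp(-r*dt) * [p*0.660000 + (1-p)*0.000000] = 0.354285; exercise = 0.000000; V(1,1) = max -> 0.354285
  V(0,0) = exp(-r*dt) * [p*5.120543 + (1-p)*0.354285] = 2.903873; exercise = 0.660000; V(0,0) = max -> 2.903873

Answer: Price = V(0,0) = 2.9039


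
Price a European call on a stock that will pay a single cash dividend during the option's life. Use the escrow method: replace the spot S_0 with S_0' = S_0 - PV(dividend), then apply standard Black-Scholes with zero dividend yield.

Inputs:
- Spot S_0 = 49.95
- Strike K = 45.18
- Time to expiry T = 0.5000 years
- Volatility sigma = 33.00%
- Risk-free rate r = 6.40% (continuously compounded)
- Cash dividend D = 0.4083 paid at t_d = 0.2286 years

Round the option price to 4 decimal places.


PV(D) = D * exp(-r * t_d) = 0.4083 * 0.98547610 = 0.40236989
S_0' = S_0 - PV(D) = 49.9500 - 0.40236989 = 49.54763011
d1 = (ln(S_0'/K) + (r + sigma^2/2)*T) / (sigma*sqrt(T)) = 0.64927368
d2 = d1 - sigma*sqrt(T) = 0.41592844
exp(-rT) = 0.96850658
N(d1) = 0.74191925; N(d2) = 0.66126882
C = S_0' * N(d1) - K * exp(-rT) * N(d2) = 49.54763011 * 0.74191925 - 45.1800 * 0.96850658 * 0.66126882 = 7.8251

Answer: Price = 7.8251


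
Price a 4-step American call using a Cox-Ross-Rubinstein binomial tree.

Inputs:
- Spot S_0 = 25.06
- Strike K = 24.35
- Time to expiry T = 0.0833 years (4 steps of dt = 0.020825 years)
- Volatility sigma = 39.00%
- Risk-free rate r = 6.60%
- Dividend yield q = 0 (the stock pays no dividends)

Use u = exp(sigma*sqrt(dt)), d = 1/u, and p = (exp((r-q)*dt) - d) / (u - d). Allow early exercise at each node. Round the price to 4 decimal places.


dt = T/N = 0.020825
u = exp(sigma*sqrt(dt)) = 1.057894; d = 1/u = 0.945274
p = (exp((r-q)*dt) - d) / (u - d) = 0.498146
Discount per step: exp(-r*dt) = 0.998626
Stock lattice S(k, i) with i counting down-moves:
  k=0: S(0,0) = 25.0600
  k=1: S(1,0) = 26.5108; S(1,1) = 23.6886
  k=2: S(2,0) = 28.0457; S(2,1) = 25.0600; S(2,2) = 22.3922
  k=3: S(3,0) = 29.6693; S(3,1) = 26.5108; S(3,2) = 23.6886; S(3,3) = 21.1668
  k=4: S(4,0) = 31.3870; S(4,1) = 28.0457; S(4,2) = 25.0600; S(4,3) = 22.3922; S(4,4) = 20.0084
Terminal payoffs V(N, i) = max(S_T - K, 0):
  V(4,0) = 7.037023; V(4,1) = 3.695655; V(4,2) = 0.710000; V(4,3) = 0.000000; V(4,4) = 0.000000
Backward induction: V(k, i) = exp(-r*dt) * [p * V(k+1, i) + (1-p) * V(k+1, i+1)]; then take max(V_cont, immediate exercise) for American.
  V(3,0) = exp(-r*dt) * [p*7.037023 + (1-p)*3.695655] = 5.352783; exercise = 5.319338; V(3,0) = max -> 5.352783
  V(3,1) = exp(-r*dt) * [p*3.695655 + (1-p)*0.710000] = 2.194275; exercise = 2.160830; V(3,1) = max -> 2.194275
  V(3,2) = exp(-r*dt) * [p*0.710000 + (1-p)*0.000000] = 0.353198; exercise = 0.000000; V(3,2) = max -> 0.353198
  V(3,3) = exp(-r*dt) * [p*0.000000 + (1-p)*0.000000] = 0.000000; exercise = 0.000000; V(3,3) = max -> 0.000000
  V(2,0) = exp(-r*dt) * [p*5.352783 + (1-p)*2.194275] = 3.762499; exercise = 3.695655; V(2,0) = max -> 3.762499
  V(2,1) = exp(-r*dt) * [p*2.194275 + (1-p)*0.353198] = 1.268579; exercise = 0.710000; V(2,1) = max -> 1.268579
  V(2,2) = exp(-r*dt) * [p*0.353198 + (1-p)*0.000000] = 0.175703; exercise = 0.000000; V(2,2) = max -> 0.175703
  V(1,0) = exp(-r*dt) * [p*3.762499 + (1-p)*1.268579] = 2.507467; exercise = 2.160830; V(1,0) = max -> 2.507467
  V(1,1) = exp(-r*dt) * [p*1.268579 + (1-p)*0.175703] = 0.719126; exercise = 0.000000; V(1,1) = max -> 0.719126
  V(0,0) = exp(-r*dt) * [p*2.507467 + (1-p)*0.719126] = 1.607770; exercise = 0.710000; V(0,0) = max -> 1.607770

Answer: Price = V(0,0) = 1.6078


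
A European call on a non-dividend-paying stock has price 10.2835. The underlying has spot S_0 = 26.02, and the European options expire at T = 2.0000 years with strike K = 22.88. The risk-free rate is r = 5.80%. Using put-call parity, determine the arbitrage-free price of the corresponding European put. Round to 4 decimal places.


Answer: Put price = 4.6376

Derivation:
Put-call parity: C - P = S_0 * exp(-qT) - K * exp(-rT).
S_0 * exp(-qT) = 26.0200 * 1.00000000 = 26.02000000
K * exp(-rT) = 22.8800 * 0.89047522 = 20.37407311
P = C - S*exp(-qT) + K*exp(-rT)
P = 10.2835 - 26.02000000 + 20.37407311 = 4.6376


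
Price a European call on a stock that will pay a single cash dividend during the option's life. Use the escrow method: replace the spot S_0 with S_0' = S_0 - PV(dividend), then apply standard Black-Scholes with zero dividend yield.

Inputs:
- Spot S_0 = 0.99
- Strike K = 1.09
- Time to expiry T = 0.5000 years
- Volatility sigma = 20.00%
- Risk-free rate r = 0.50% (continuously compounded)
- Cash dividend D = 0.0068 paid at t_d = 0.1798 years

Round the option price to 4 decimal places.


PV(D) = D * exp(-r * t_d) = 0.0068 * 0.99910140 = 0.00679389
S_0' = S_0 - PV(D) = 0.9900 - 0.00679389 = 0.98320611
d1 = (ln(S_0'/K) + (r + sigma^2/2)*T) / (sigma*sqrt(T)) = -0.64073917
d2 = d1 - sigma*sqrt(T) = -0.78216052
exp(-rT) = 0.99750312
N(d1) = 0.26084608; N(d2) = 0.21706012
C = S_0' * N(d1) - K * exp(-rT) * N(d2) = 0.98320611 * 0.26084608 - 1.0900 * 0.99750312 * 0.21706012 = 0.0205

Answer: Price = 0.0205


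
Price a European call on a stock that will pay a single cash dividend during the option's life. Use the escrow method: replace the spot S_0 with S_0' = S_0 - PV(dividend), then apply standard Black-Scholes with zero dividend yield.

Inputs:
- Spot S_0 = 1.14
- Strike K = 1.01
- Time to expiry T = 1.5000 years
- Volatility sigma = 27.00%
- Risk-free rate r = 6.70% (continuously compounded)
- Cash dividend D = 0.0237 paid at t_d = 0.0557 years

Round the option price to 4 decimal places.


Answer: Price = 0.2583

Derivation:
PV(D) = D * exp(-r * t_d) = 0.0237 * 0.99627505 = 0.02361172
S_0' = S_0 - PV(D) = 1.1400 - 0.02361172 = 1.11638828
d1 = (ln(S_0'/K) + (r + sigma^2/2)*T) / (sigma*sqrt(T)) = 0.77211363
d2 = d1 - sigma*sqrt(T) = 0.44143251
exp(-rT) = 0.90438511
N(d1) = 0.77997643; N(d2) = 0.67055004
C = S_0' * N(d1) - K * exp(-rT) * N(d2) = 1.11638828 * 0.77997643 - 1.0100 * 0.90438511 * 0.67055004 = 0.2583


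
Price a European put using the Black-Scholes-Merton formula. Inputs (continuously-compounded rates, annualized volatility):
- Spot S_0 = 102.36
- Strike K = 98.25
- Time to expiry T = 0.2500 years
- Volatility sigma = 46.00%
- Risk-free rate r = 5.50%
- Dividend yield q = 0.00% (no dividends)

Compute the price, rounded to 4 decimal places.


d1 = (ln(S/K) + (r - q + 0.5*sigma^2) * T) / (sigma * sqrt(T)) = 0.35295983
d2 = d1 - sigma * sqrt(T) = 0.12295983
exp(-rT) = 0.98634410; exp(-qT) = 1.00000000
P = K * exp(-rT) * N(-d2) - S_0 * exp(-qT) * N(-d1)
N(-d1) = 0.36205928; N(-d2) = 0.45106945
P = 98.2500 * 0.98634410 * 0.45106945 - 102.3600 * 1.00000000 * 0.36205928 = 6.6520

Answer: Price = 6.6520


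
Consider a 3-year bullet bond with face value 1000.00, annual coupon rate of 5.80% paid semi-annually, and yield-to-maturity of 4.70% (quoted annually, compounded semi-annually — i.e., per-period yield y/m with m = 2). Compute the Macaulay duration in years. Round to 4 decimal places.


Answer: Macaulay duration = 2.8000 years

Derivation:
Coupon per period c = face * coupon_rate / m = 29.000000
Periods per year m = 2; per-period yield y/m = 0.023500
Number of cashflows N = 6
Cashflows (t years, CF_t, discount factor 1/(1+y/m)^(m*t), PV):
  t = 0.5000: CF_t = 29.000000, DF = 0.977040, PV = 28.334148
  t = 1.0000: CF_t = 29.000000, DF = 0.954606, PV = 27.683583
  t = 1.5000: CF_t = 29.000000, DF = 0.932688, PV = 27.047956
  t = 2.0000: CF_t = 29.000000, DF = 0.911273, PV = 26.426924
  t = 2.5000: CF_t = 29.000000, DF = 0.890350, PV = 25.820150
  t = 3.0000: CF_t = 1029.000000, DF = 0.869907, PV = 895.134494
Price P = sum_t PV_t = 1030.447255
Macaulay numerator sum_t t * PV_t:
  t * PV_t at t = 0.5000: 14.167074
  t * PV_t at t = 1.0000: 27.683583
  t * PV_t at t = 1.5000: 40.571935
  t * PV_t at t = 2.0000: 52.853847
  t * PV_t at t = 2.5000: 64.550375
  t * PV_t at t = 3.0000: 2685.403481
Macaulay duration D = (sum_t t * PV_t) / P = 2885.230295 / 1030.447255 = 2.799979


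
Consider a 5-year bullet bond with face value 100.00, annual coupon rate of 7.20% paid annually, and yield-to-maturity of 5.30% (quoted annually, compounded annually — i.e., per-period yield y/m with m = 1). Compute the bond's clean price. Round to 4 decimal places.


Coupon per period c = face * coupon_rate / m = 7.200000
Periods per year m = 1; per-period yield y/m = 0.053000
Number of cashflows N = 5
Cashflows (t years, CF_t, discount factor 1/(1+y/m)^(m*t), PV):
  t = 1.0000: CF_t = 7.200000, DF = 0.949668, PV = 6.837607
  t = 2.0000: CF_t = 7.200000, DF = 0.901869, PV = 6.493454
  t = 3.0000: CF_t = 7.200000, DF = 0.856475, PV = 6.166623
  t = 4.0000: CF_t = 7.200000, DF = 0.813367, PV = 5.856242
  t = 5.0000: CF_t = 107.200000, DF = 0.772428, PV = 82.804307
Price P = sum_t PV_t = 108.158233

Answer: Price = 108.1582


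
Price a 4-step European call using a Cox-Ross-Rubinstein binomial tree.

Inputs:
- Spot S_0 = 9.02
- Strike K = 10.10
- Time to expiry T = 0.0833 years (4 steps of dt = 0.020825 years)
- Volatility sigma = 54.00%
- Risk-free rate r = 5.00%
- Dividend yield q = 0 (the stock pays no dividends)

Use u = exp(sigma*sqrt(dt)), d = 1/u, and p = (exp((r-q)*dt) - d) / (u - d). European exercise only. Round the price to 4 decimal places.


dt = T/N = 0.020825
u = exp(sigma*sqrt(dt)) = 1.081043; d = 1/u = 0.925032
p = (exp((r-q)*dt) - d) / (u - d) = 0.487206
Discount per step: exp(-r*dt) = 0.998959
Stock lattice S(k, i) with i counting down-moves:
  k=0: S(0,0) = 9.0200
  k=1: S(1,0) = 9.7510; S(1,1) = 8.3438
  k=2: S(2,0) = 10.5413; S(2,1) = 9.0200; S(2,2) = 7.7183
  k=3: S(3,0) = 11.3956; S(3,1) = 9.7510; S(3,2) = 8.3438; S(3,3) = 7.1397
  k=4: S(4,0) = 12.3191; S(4,1) = 10.5413; S(4,2) = 9.0200; S(4,3) = 7.7183; S(4,4) = 6.6044
Terminal payoffs V(N, i) = max(S_T - K, 0):
  V(4,0) = 2.219103; V(4,1) = 0.441267; V(4,2) = 0.000000; V(4,3) = 0.000000; V(4,4) = 0.000000
Backward induction: V(k, i) = exp(-r*dt) * [p * V(k+1, i) + (1-p) * V(k+1, i+1)].
  V(3,0) = exp(-r*dt) * [p*2.219103 + (1-p)*0.441267] = 1.306078
  V(3,1) = exp(-r*dt) * [p*0.441267 + (1-p)*0.000000] = 0.214764
  V(3,2) = exp(-r*dt) * [p*0.000000 + (1-p)*0.000000] = 0.000000
  V(3,3) = exp(-r*dt) * [p*0.000000 + (1-p)*0.000000] = 0.000000
  V(2,0) = exp(-r*dt) * [p*1.306078 + (1-p)*0.214764] = 0.745682
  V(2,1) = exp(-r*dt) * [p*0.214764 + (1-p)*0.000000] = 0.104525
  V(2,2) = exp(-r*dt) * [p*0.000000 + (1-p)*0.000000] = 0.000000
  V(1,0) = exp(-r*dt) * [p*0.745682 + (1-p)*0.104525] = 0.416467
  V(1,1) = exp(-r*dt) * [p*0.104525 + (1-p)*0.000000] = 0.050872
  V(0,0) = exp(-r*dt) * [p*0.416467 + (1-p)*0.050872] = 0.228754

Answer: Price = V(0,0) = 0.2288


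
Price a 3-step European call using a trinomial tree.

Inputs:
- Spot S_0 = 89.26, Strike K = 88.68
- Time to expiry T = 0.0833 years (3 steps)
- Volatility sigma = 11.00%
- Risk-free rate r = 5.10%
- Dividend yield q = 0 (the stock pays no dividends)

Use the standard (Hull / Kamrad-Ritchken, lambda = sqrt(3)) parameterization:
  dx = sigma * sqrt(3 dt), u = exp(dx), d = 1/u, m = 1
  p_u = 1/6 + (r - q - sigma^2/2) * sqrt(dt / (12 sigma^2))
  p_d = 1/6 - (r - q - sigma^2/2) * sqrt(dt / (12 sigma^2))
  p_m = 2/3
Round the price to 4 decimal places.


dt = T/N = 0.027767; dx = sigma*sqrt(3*dt) = 0.031748
u = exp(dx) = 1.032257; d = 1/u = 0.968751
p_u = 0.186323, p_m = 0.666667, p_d = 0.147010
Discount per step: exp(-r*dt) = 0.998585
Stock lattice S(k, j) with j the centered position index:
  k=0: S(0,+0) = 89.2600
  k=1: S(1,-1) = 86.4707; S(1,+0) = 89.2600; S(1,+1) = 92.1393
  k=2: S(2,-2) = 83.7685; S(2,-1) = 86.4707; S(2,+0) = 89.2600; S(2,+1) = 92.1393; S(2,+2) = 95.1114
  k=3: S(3,-3) = 81.1508; S(3,-2) = 83.7685; S(3,-1) = 86.4707; S(3,+0) = 89.2600; S(3,+1) = 92.1393; S(3,+2) = 95.1114; S(3,+3) = 98.1795
Terminal payoffs V(N, j) = max(S_T - K, 0):
  V(3,-3) = 0.000000; V(3,-2) = 0.000000; V(3,-1) = 0.000000; V(3,+0) = 0.580000; V(3,+1) = 3.459283; V(3,+2) = 6.431443; V(3,+3) = 9.499477
Backward induction: V(k, j) = exp(-r*dt) * [p_u * V(k+1, j+1) + p_m * V(k+1, j) + p_d * V(k+1, j-1)]
  V(2,-2) = exp(-r*dt) * [p_u*0.000000 + p_m*0.000000 + p_d*0.000000] = 0.000000
  V(2,-1) = exp(-r*dt) * [p_u*0.580000 + p_m*0.000000 + p_d*0.000000] = 0.107915
  V(2,+0) = exp(-r*dt) * [p_u*3.459283 + p_m*0.580000 + p_d*0.000000] = 1.029752
  V(2,+1) = exp(-r*dt) * [p_u*6.431443 + p_m*3.459283 + p_d*0.580000] = 3.584702
  V(2,+2) = exp(-r*dt) * [p_u*9.499477 + p_m*6.431443 + p_d*3.459283] = 6.556860
  V(1,-1) = exp(-r*dt) * [p_u*1.029752 + p_m*0.107915 + p_d*0.000000] = 0.263437
  V(1,+0) = exp(-r*dt) * [p_u*3.584702 + p_m*1.029752 + p_d*0.107915] = 1.368340
  V(1,+1) = exp(-r*dt) * [p_u*6.556860 + p_m*3.584702 + p_d*1.029752] = 3.757556
  V(0,+0) = exp(-r*dt) * [p_u*3.757556 + p_m*1.368340 + p_d*0.263437] = 1.648738

Answer: Price = V(0,0) = 1.6487


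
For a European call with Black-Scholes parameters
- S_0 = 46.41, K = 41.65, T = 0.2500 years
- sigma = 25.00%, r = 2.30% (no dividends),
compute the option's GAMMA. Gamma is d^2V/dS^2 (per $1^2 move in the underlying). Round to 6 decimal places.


Answer: Gamma = 0.042786

Derivation:
d1 = 0.9742086771; d2 = 0.8492086771
phi(d1) = 0.2482100771; exp(-qT) = 1.0000000000; exp(-rT) = 0.9942664996
Gamma = exp(-qT) * phi(d1) / (S * sigma * sqrt(T)) = 1.0000000000 * 0.2482100771 / (46.4100 * 0.2500 * 0.5000000000) = 0.042786


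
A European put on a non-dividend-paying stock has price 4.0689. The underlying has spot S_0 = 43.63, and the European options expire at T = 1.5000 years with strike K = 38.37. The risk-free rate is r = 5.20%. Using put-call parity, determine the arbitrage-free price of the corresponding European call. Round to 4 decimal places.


Put-call parity: C - P = S_0 * exp(-qT) - K * exp(-rT).
S_0 * exp(-qT) = 43.6300 * 1.00000000 = 43.63000000
K * exp(-rT) = 38.3700 * 0.92496443 = 35.49088505
C = P + S*exp(-qT) - K*exp(-rT)
C = 4.0689 + 43.63000000 - 35.49088505 = 12.2080

Answer: Call price = 12.2080


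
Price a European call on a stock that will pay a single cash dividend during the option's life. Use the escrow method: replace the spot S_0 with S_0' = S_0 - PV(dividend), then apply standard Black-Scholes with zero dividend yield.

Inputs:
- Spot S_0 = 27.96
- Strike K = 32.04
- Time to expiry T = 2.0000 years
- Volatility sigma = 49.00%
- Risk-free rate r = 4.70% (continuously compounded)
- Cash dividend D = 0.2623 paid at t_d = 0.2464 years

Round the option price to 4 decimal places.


PV(D) = D * exp(-r * t_d) = 0.2623 * 0.98848600 = 0.25927988
S_0' = S_0 - PV(D) = 27.9600 - 0.25927988 = 27.70072012
d1 = (ln(S_0'/K) + (r + sigma^2/2)*T) / (sigma*sqrt(T)) = 0.27212541
d2 = d1 - sigma*sqrt(T) = -0.42083924
exp(-rT) = 0.91028276
N(d1) = 0.60723720; N(d2) = 0.33693624
C = S_0' * N(d1) - K * exp(-rT) * N(d2) = 27.70072012 * 0.60723720 - 32.0400 * 0.91028276 * 0.33693624 = 6.9940

Answer: Price = 6.9940


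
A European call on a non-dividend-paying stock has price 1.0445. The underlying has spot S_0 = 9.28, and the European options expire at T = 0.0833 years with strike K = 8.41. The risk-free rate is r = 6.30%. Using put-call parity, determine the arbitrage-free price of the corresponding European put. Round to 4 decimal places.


Answer: Put price = 0.1305

Derivation:
Put-call parity: C - P = S_0 * exp(-qT) - K * exp(-rT).
S_0 * exp(-qT) = 9.2800 * 1.00000000 = 9.28000000
K * exp(-rT) = 8.4100 * 0.99476585 = 8.36598077
P = C - S*exp(-qT) + K*exp(-rT)
P = 1.0445 - 9.28000000 + 8.36598077 = 0.1305


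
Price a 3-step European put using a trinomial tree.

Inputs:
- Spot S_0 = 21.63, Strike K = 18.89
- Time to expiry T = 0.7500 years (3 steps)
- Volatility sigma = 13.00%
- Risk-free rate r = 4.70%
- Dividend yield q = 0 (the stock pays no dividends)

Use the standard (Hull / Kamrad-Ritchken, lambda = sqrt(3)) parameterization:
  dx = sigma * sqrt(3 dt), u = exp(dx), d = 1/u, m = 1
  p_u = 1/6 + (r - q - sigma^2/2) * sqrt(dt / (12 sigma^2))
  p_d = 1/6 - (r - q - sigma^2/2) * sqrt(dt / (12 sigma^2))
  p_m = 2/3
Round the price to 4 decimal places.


Answer: Price = V(0,0) = 0.0544

Derivation:
dt = T/N = 0.250000; dx = sigma*sqrt(3*dt) = 0.112583
u = exp(dx) = 1.119165; d = 1/u = 0.893523
p_u = 0.209468, p_m = 0.666667, p_d = 0.123865
Discount per step: exp(-r*dt) = 0.988319
Stock lattice S(k, j) with j the centered position index:
  k=0: S(0,+0) = 21.6300
  k=1: S(1,-1) = 19.3269; S(1,+0) = 21.6300; S(1,+1) = 24.2075
  k=2: S(2,-2) = 17.2690; S(2,-1) = 19.3269; S(2,+0) = 21.6300; S(2,+1) = 24.2075; S(2,+2) = 27.0923
  k=3: S(3,-3) = 15.4303; S(3,-2) = 17.2690; S(3,-1) = 19.3269; S(3,+0) = 21.6300; S(3,+1) = 24.2075; S(3,+2) = 27.0923; S(3,+3) = 30.3207
Terminal payoffs V(N, j) = max(K - S_T, 0):
  V(3,-3) = 3.459727; V(3,-2) = 1.620972; V(3,-1) = 0.000000; V(3,+0) = 0.000000; V(3,+1) = 0.000000; V(3,+2) = 0.000000; V(3,+3) = 0.000000
Backward induction: V(k, j) = exp(-r*dt) * [p_u * V(k+1, j+1) + p_m * V(k+1, j) + p_d * V(k+1, j-1)]
  V(2,-2) = exp(-r*dt) * [p_u*0.000000 + p_m*1.620972 + p_d*3.459727] = 1.491558
  V(2,-1) = exp(-r*dt) * [p_u*0.000000 + p_m*0.000000 + p_d*1.620972] = 0.198436
  V(2,+0) = exp(-r*dt) * [p_u*0.000000 + p_m*0.000000 + p_d*0.000000] = 0.000000
  V(2,+1) = exp(-r*dt) * [p_u*0.000000 + p_m*0.000000 + p_d*0.000000] = 0.000000
  V(2,+2) = exp(-r*dt) * [p_u*0.000000 + p_m*0.000000 + p_d*0.000000] = 0.000000
  V(1,-1) = exp(-r*dt) * [p_u*0.000000 + p_m*0.198436 + p_d*1.491558] = 0.313339
  V(1,+0) = exp(-r*dt) * [p_u*0.000000 + p_m*0.000000 + p_d*0.198436] = 0.024292
  V(1,+1) = exp(-r*dt) * [p_u*0.000000 + p_m*0.000000 + p_d*0.000000] = 0.000000
  V(0,+0) = exp(-r*dt) * [p_u*0.000000 + p_m*0.024292 + p_d*0.313339] = 0.054364


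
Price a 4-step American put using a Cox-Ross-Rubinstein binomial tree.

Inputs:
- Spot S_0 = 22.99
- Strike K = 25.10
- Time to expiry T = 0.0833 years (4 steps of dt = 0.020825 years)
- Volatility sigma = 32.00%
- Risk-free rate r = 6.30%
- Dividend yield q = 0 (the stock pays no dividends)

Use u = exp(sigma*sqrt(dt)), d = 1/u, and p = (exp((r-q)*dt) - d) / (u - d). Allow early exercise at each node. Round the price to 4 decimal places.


dt = T/N = 0.020825
u = exp(sigma*sqrt(dt)) = 1.047262; d = 1/u = 0.954871
p = (exp((r-q)*dt) - d) / (u - d) = 0.502667
Discount per step: exp(-r*dt) = 0.998689
Stock lattice S(k, i) with i counting down-moves:
  k=0: S(0,0) = 22.9900
  k=1: S(1,0) = 24.0765; S(1,1) = 21.9525
  k=2: S(2,0) = 25.2144; S(2,1) = 22.9900; S(2,2) = 20.9618
  k=3: S(3,0) = 26.4061; S(3,1) = 24.0765; S(3,2) = 21.9525; S(3,3) = 20.0158
  k=4: S(4,0) = 27.6541; S(4,1) = 25.2144; S(4,2) = 22.9900; S(4,3) = 20.9618; S(4,4) = 19.1125
Terminal payoffs V(N, i) = max(K - S_T, 0):
  V(4,0) = 0.000000; V(4,1) = 0.000000; V(4,2) = 2.110000; V(4,3) = 4.138199; V(4,4) = 5.987469
Backward induction: V(k, i) = exp(-r*dt) * [p * V(k+1, i) + (1-p) * V(k+1, i+1)]; then take max(V_cont, immediate exercise) for American.
  V(3,0) = exp(-r*dt) * [p*0.000000 + (1-p)*0.000000] = 0.000000; exercise = 0.000000; V(3,0) = max -> 0.000000
  V(3,1) = exp(-r*dt) * [p*0.000000 + (1-p)*2.110000] = 1.047997; exercise = 1.023455; V(3,1) = max -> 1.047997
  V(3,2) = exp(-r*dt) * [p*2.110000 + (1-p)*4.138199] = 3.114601; exercise = 3.147510; V(3,2) = max -> 3.147510
  V(3,3) = exp(-r*dt) * [p*4.138199 + (1-p)*5.987469] = 5.051270; exercise = 5.084179; V(3,3) = max -> 5.084179
  V(2,0) = exp(-r*dt) * [p*0.000000 + (1-p)*1.047997] = 0.520520; exercise = 0.000000; V(2,0) = max -> 0.520520
  V(2,1) = exp(-r*dt) * [p*1.047997 + (1-p)*3.147510] = 2.089411; exercise = 2.110000; V(2,1) = max -> 2.110000
  V(2,2) = exp(-r*dt) * [p*3.147510 + (1-p)*5.084179] = 4.105290; exercise = 4.138199; V(2,2) = max -> 4.138199
  V(1,0) = exp(-r*dt) * [p*0.520520 + (1-p)*2.110000] = 1.309302; exercise = 1.023455; V(1,0) = max -> 1.309302
  V(1,1) = exp(-r*dt) * [p*2.110000 + (1-p)*4.138199] = 3.114601; exercise = 3.147510; V(1,1) = max -> 3.147510
  V(0,0) = exp(-r*dt) * [p*1.309302 + (1-p)*3.147510] = 2.220588; exercise = 2.110000; V(0,0) = max -> 2.220588

Answer: Price = V(0,0) = 2.2206


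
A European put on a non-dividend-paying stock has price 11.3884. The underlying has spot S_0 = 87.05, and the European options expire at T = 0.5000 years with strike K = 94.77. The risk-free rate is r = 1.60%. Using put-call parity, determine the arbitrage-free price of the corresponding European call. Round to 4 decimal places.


Answer: Call price = 4.4235

Derivation:
Put-call parity: C - P = S_0 * exp(-qT) - K * exp(-rT).
S_0 * exp(-qT) = 87.0500 * 1.00000000 = 87.05000000
K * exp(-rT) = 94.7700 * 0.99203191 = 94.01486457
C = P + S*exp(-qT) - K*exp(-rT)
C = 11.3884 + 87.05000000 - 94.01486457 = 4.4235


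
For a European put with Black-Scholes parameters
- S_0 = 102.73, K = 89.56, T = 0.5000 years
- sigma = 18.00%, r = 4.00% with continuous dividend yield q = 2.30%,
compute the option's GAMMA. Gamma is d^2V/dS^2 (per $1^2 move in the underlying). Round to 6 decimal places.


d1 = 1.2083307452; d2 = 1.0810515246
phi(d1) = 0.1922477973; exp(-qT) = 0.9885658722; exp(-rT) = 0.9801986733
Gamma = exp(-qT) * phi(d1) / (S * sigma * sqrt(T)) = 0.9885658722 * 0.1922477973 / (102.7300 * 0.1800 * 0.7071067812) = 0.014535

Answer: Gamma = 0.014535


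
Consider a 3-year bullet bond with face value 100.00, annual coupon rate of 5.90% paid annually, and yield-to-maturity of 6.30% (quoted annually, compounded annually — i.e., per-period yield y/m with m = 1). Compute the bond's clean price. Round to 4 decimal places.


Answer: Price = 98.9367

Derivation:
Coupon per period c = face * coupon_rate / m = 5.900000
Periods per year m = 1; per-period yield y/m = 0.063000
Number of cashflows N = 3
Cashflows (t years, CF_t, discount factor 1/(1+y/m)^(m*t), PV):
  t = 1.0000: CF_t = 5.900000, DF = 0.940734, PV = 5.550329
  t = 2.0000: CF_t = 5.900000, DF = 0.884980, PV = 5.221382
  t = 3.0000: CF_t = 105.900000, DF = 0.832531, PV = 88.164991
Price P = sum_t PV_t = 98.936702


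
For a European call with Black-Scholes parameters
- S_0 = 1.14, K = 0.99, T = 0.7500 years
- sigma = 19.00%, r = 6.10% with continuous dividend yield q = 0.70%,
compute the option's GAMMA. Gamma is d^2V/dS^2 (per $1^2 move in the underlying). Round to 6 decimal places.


d1 = 1.1857929669; d2 = 1.0212481402
phi(d1) = 0.1975050721; exp(-qT) = 0.9947637572; exp(-rT) = 0.9552807525
Gamma = exp(-qT) * phi(d1) / (S * sigma * sqrt(T)) = 0.9947637572 * 0.1975050721 / (1.1400 * 0.1900 * 0.8660254038) = 1.047392

Answer: Gamma = 1.047392


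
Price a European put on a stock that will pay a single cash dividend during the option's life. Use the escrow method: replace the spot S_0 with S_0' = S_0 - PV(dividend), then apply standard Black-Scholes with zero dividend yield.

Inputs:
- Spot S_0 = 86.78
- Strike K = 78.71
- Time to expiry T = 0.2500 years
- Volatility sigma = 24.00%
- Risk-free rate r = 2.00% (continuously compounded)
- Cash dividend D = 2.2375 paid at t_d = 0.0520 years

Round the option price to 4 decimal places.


Answer: Price = 1.5471

Derivation:
PV(D) = D * exp(-r * t_d) = 2.2375 * 0.99896054 = 2.23517421
S_0' = S_0 - PV(D) = 86.7800 - 2.23517421 = 84.54482579
d1 = (ln(S_0'/K) + (r + sigma^2/2)*T) / (sigma*sqrt(T)) = 0.69759720
d2 = d1 - sigma*sqrt(T) = 0.57759720
exp(-rT) = 0.99501248
N(-d1) = 0.24271457; N(-d2) = 0.28176805
P = K * exp(-rT) * N(-d2) - S_0' * N(-d1) = 78.7100 * 0.99501248 * 0.28176805 - 84.54482579 * 0.24271457 = 1.5471


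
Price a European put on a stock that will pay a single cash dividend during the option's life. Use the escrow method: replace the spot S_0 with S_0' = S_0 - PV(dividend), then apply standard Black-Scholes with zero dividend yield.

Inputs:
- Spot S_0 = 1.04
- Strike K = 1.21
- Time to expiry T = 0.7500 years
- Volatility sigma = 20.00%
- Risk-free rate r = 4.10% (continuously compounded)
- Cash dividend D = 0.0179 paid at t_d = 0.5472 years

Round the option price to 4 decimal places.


Answer: Price = 0.1738

Derivation:
PV(D) = D * exp(-r * t_d) = 0.0179 * 0.97781460 = 0.01750288
S_0' = S_0 - PV(D) = 1.0400 - 0.01750288 = 1.02249712
d1 = (ln(S_0'/K) + (r + sigma^2/2)*T) / (sigma*sqrt(T)) = -0.70796173
d2 = d1 - sigma*sqrt(T) = -0.88116681
exp(-rT) = 0.96971797
N(-d1) = 0.76051549; N(-d2) = 0.81088623
P = K * exp(-rT) * N(-d2) - S_0' * N(-d1) = 1.2100 * 0.96971797 * 0.81088623 - 1.02249712 * 0.76051549 = 0.1738


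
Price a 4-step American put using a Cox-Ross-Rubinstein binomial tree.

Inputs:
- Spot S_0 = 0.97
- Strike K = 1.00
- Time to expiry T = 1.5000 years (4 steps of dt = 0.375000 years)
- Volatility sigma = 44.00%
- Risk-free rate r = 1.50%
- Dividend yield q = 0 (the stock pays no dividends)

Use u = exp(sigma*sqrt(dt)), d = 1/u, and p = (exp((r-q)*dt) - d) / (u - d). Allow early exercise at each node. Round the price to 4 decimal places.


dt = T/N = 0.375000
u = exp(sigma*sqrt(dt)) = 1.309236; d = 1/u = 0.763804
p = (exp((r-q)*dt) - d) / (u - d) = 0.443386
Discount per step: exp(-r*dt) = 0.994391
Stock lattice S(k, i) with i counting down-moves:
  k=0: S(0,0) = 0.9700
  k=1: S(1,0) = 1.2700; S(1,1) = 0.7409
  k=2: S(2,0) = 1.6627; S(2,1) = 0.9700; S(2,2) = 0.5659
  k=3: S(3,0) = 2.1768; S(3,1) = 1.2700; S(3,2) = 0.7409; S(3,3) = 0.4322
  k=4: S(4,0) = 2.8500; S(4,1) = 1.6627; S(4,2) = 0.9700; S(4,3) = 0.5659; S(4,4) = 0.3301
Terminal payoffs V(N, i) = max(K - S_T, 0):
  V(4,0) = 0.000000; V(4,1) = 0.000000; V(4,2) = 0.030000; V(4,3) = 0.434105; V(4,4) = 0.669859
Backward induction: V(k, i) = exp(-r*dt) * [p * V(k+1, i) + (1-p) * V(k+1, i+1)]; then take max(V_cont, immediate exercise) for American.
  V(3,0) = exp(-r*dt) * [p*0.000000 + (1-p)*0.000000] = 0.000000; exercise = 0.000000; V(3,0) = max -> 0.000000
  V(3,1) = exp(-r*dt) * [p*0.000000 + (1-p)*0.030000] = 0.016605; exercise = 0.000000; V(3,1) = max -> 0.016605
  V(3,2) = exp(-r*dt) * [p*0.030000 + (1-p)*0.434105] = 0.253501; exercise = 0.259110; V(3,2) = max -> 0.259110
  V(3,3) = exp(-r*dt) * [p*0.434105 + (1-p)*0.669859] = 0.562158; exercise = 0.567767; V(3,3) = max -> 0.567767
  V(2,0) = exp(-r*dt) * [p*0.000000 + (1-p)*0.016605] = 0.009191; exercise = 0.000000; V(2,0) = max -> 0.009191
  V(2,1) = exp(-r*dt) * [p*0.016605 + (1-p)*0.259110] = 0.150736; exercise = 0.030000; V(2,1) = max -> 0.150736
  V(2,2) = exp(-r*dt) * [p*0.259110 + (1-p)*0.567767] = 0.428496; exercise = 0.434105; V(2,2) = max -> 0.434105
  V(1,0) = exp(-r*dt) * [p*0.009191 + (1-p)*0.150736] = 0.087484; exercise = 0.000000; V(1,0) = max -> 0.087484
  V(1,1) = exp(-r*dt) * [p*0.150736 + (1-p)*0.434105] = 0.306733; exercise = 0.259110; V(1,1) = max -> 0.306733
  V(0,0) = exp(-r*dt) * [p*0.087484 + (1-p)*0.306733] = 0.208346; exercise = 0.030000; V(0,0) = max -> 0.208346

Answer: Price = V(0,0) = 0.2083
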